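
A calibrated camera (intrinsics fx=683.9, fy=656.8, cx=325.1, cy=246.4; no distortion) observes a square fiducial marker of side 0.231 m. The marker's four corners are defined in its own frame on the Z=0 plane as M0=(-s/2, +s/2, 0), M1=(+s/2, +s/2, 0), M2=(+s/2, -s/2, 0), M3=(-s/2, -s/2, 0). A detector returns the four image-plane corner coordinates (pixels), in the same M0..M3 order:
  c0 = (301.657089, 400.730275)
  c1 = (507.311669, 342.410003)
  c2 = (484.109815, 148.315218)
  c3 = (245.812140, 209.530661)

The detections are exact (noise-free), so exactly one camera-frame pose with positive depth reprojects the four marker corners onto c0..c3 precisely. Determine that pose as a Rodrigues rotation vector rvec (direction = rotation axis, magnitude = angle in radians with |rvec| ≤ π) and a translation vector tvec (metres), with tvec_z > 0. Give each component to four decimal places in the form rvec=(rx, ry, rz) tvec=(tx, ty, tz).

Intrinsics K: fx=683.9, fy=656.8, cx=325.1, cy=246.4
Marker side s = 0.231 m; corners in marker frame (Z=0):
  M0 = (-0.1155, +0.1155, 0)
  M1 = (+0.1155, +0.1155, 0)
  M2 = (+0.1155, -0.1155, 0)
  M3 = (-0.1155, -0.1155, 0)
Detected image corners:
  c0 = (301.657089, 400.730275) px
  c1 = (507.311669, 342.410003) px
  c2 = (484.109815, 148.315218) px
  c3 = (245.812140, 209.530661) px
Planar DLT: solve 8×8 A·h = b for H (H[2,2]=1):
  H  [+1004.21077 +406.39298 +387.73369]
  H  [-223.74348 +1003.13473 +281.64721]
  H  [+0.12551 +0.61426 +1.00000]
B = K⁻¹H; ‖b₁‖=1.466465, ‖b₂‖=1.466465; λ = 2/(‖b₁‖+‖b₂‖) = 0.681912, sign → tz>0 ⇒ λ=+0.681912
r₁ = λ·B[:,0] = (+0.96061,-0.26441,+0.08559); r₂ = λ·B[:,1] = (+0.20610,+0.88435,+0.41887)
r₃ = r₁×r₂ = (-0.18644,-0.38473,+0.90400); SVD([r₁ r₂ r₃]) → R = UVᵀ:
  R  [+0.96061 +0.20610 -0.18644]
  R  [-0.26441 +0.88435 -0.38473]
  R  [+0.08559 +0.41887 +0.90400]
t = (+0.06245, +0.03659, +0.68191) m
tr R = 2.748956; θ = arccos((tr R − 1)/2) = 0.506438 rad = 29.017°
axis k = ((R−Rᵀ)₃₂, (R−Rᵀ)₁₃, (R−Rᵀ)₂₁) / (2 sinθ) = (+0.828346, -0.280408, -0.484989)
rvec = θ·k = (+0.419506, -0.142009, -0.245617)

rvec=(0.4195, -0.1420, -0.2456) tvec=(0.0625, 0.0366, 0.6819)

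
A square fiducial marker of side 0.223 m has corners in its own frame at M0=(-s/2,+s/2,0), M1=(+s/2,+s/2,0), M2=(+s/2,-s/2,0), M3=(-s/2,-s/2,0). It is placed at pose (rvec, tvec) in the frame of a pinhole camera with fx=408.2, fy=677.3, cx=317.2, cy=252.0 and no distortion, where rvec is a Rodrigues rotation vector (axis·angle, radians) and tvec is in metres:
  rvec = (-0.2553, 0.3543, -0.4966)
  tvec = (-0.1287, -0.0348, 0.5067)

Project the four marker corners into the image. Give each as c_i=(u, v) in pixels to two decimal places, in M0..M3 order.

Intrinsics K: fx=408.2, fy=677.3, cx=317.2, cy=252.0
Marker side s = 0.223 m; corners in marker frame (Z=0):
  M0 = (-0.1115, +0.1115, 0)
  M1 = (+0.1115, +0.1115, 0)
  M2 = (+0.1115, -0.1115, 0)
  M3 = (-0.1115, -0.1115, 0)
rvec = (-0.2553, 0.3543, -0.4966), |rvec| = θ = 0.66130 rad = 37.890°
Rodrigues: sinθ=0.61414, 1−cosθ=0.21081; R = I + sinθ·[k]× + (1−cosθ)·[k]×²:
    [+0.82061 +0.41759 +0.39015]
    [-0.50479 +0.84970 +0.15228]
    [-0.26792 -0.32191 +0.90807]
t = (-0.1287, -0.0348, 0.5067) m
M0: Pc = R·M0+t = (-0.17364, +0.11623, +0.50068); u = 408.2·(-0.17364)/0.50068 + 317.2 = 175.6350, v = 677.3·(+0.11623)/0.50068 + 252.0 = 409.2259
M1: Pc = R·M1+t = (+0.00936, +0.00366, +0.44093); u = 408.2·(+0.00936)/0.44093 + 317.2 = 325.8644, v = 677.3·(+0.00366)/0.44093 + 252.0 = 257.6188
M2: Pc = R·M2+t = (-0.08376, -0.18583, +0.51272); u = 408.2·(-0.08376)/0.51272 + 317.2 = 250.5128, v = 677.3·(-0.18583)/0.51272 + 252.0 = 6.5246
M3: Pc = R·M3+t = (-0.26676, -0.07326, +0.57247); u = 408.2·(-0.26676)/0.57247 + 317.2 = 126.9859, v = 677.3·(-0.07326)/0.57247 + 252.0 = 165.3265

c0=(175.63, 409.23) c1=(325.86, 257.62) c2=(250.51, 6.52) c3=(126.99, 165.33)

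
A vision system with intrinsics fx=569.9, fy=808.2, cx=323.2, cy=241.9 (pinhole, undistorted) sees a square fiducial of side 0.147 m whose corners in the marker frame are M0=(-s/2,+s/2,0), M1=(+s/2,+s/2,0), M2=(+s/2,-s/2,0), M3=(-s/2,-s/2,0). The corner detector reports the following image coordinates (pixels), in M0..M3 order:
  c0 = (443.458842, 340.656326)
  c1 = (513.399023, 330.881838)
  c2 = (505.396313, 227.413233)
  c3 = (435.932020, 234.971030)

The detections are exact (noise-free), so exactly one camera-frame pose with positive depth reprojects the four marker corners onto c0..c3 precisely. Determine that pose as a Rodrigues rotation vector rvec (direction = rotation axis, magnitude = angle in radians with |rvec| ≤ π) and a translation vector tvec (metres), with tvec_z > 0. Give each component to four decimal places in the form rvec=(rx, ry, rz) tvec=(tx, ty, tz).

rvec=(-0.0769, -0.1554, -0.0810) tvec=(0.3016, 0.0579, 1.1332)

Intrinsics K: fx=569.9, fy=808.2, cx=323.2, cy=241.9
Marker side s = 0.147 m; corners in marker frame (Z=0):
  M0 = (-0.0735, +0.0735, 0)
  M1 = (+0.0735, +0.0735, 0)
  M2 = (+0.0735, -0.0735, 0)
  M3 = (-0.0735, -0.0735, 0)
Detected image corners:
  c0 = (443.458842, 340.656326) px
  c1 = (513.399023, 330.881838) px
  c2 = (505.396313, 227.413233) px
  c3 = (435.932020, 234.971030) px
Planar DLT: solve 8×8 A·h = b for H (H[2,2]=1):
  H  [+540.14935 +23.44625 +474.88509]
  H  [-19.49738 +693.77292 +283.19828]
  H  [+0.13906 -0.06194 +1.00000]
B = K⁻¹H; ‖b₁‖=0.882442, ‖b₂‖=0.882442; λ = 2/(‖b₁‖+‖b₂‖) = 1.133219, sign → tz>0 ⇒ λ=+1.133219
r₁ = λ·B[:,0] = (+0.98469,-0.07451,+0.15759); r₂ = λ·B[:,1] = (+0.08643,+0.99378,-0.07019)
r₃ = r₁×r₂ = (-0.15138,+0.08273,+0.98501); SVD([r₁ r₂ r₃]) → R = UVᵀ:
  R  [+0.98469 +0.08643 -0.15138]
  R  [-0.07451 +0.99378 +0.08273]
  R  [+0.15759 -0.07019 +0.98501]
t = (+0.30162, +0.05791, +1.13322) m
tr R = 2.963480; θ = arccos((tr R − 1)/2) = 0.191394 rad = 10.966°
axis k = ((R−Rᵀ)₃₂, (R−Rᵀ)₁₃, (R−Rᵀ)₂₁) / (2 sinθ) = (-0.401943, -0.812104, -0.423000)
rvec = θ·k = (-0.076929, -0.155431, -0.080959)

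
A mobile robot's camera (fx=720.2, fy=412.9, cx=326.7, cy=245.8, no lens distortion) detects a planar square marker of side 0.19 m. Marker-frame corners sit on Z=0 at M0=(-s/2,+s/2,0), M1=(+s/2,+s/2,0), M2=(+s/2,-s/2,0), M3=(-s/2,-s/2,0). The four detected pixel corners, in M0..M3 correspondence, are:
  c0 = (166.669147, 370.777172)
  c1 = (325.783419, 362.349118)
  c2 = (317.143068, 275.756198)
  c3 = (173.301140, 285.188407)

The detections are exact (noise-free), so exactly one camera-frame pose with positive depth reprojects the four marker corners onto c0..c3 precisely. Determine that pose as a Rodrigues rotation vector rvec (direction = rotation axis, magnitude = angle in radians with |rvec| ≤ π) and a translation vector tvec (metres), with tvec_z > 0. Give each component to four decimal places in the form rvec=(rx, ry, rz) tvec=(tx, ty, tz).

Intrinsics K: fx=720.2, fy=412.9, cx=326.7, cy=245.8
Marker side s = 0.19 m; corners in marker frame (Z=0):
  M0 = (-0.0950, +0.0950, 0)
  M1 = (+0.0950, +0.0950, 0)
  M2 = (+0.0950, -0.0950, 0)
  M3 = (-0.0950, -0.0950, 0)
Detected image corners:
  c0 = (166.669147, 370.777172) px
  c1 = (325.783419, 362.349118) px
  c2 = (317.143068, 275.756198) px
  c3 = (173.301140, 285.188407) px
Planar DLT: solve 8×8 A·h = b for H (H[2,2]=1):
  H  [+766.63954 -125.36132 +244.86174]
  H  [-84.77567 +281.65769 +321.40027]
  H  [-0.11635 -0.52987 +1.00000]
B = K⁻¹H; ‖b₁‖=1.131513, ‖b₂‖=1.131513; λ = 2/(‖b₁‖+‖b₂‖) = 0.883772, sign → tz>0 ⇒ λ=+0.883772
r₁ = λ·B[:,0] = (+0.98740,-0.12024,-0.10283); r₂ = λ·B[:,1] = (+0.05859,+0.88163,-0.46829)
r₃ = r₁×r₂ = (+0.14696,+0.45636,+0.87757); SVD([r₁ r₂ r₃]) → R = UVᵀ:
  R  [+0.98740 +0.05859 +0.14696]
  R  [-0.12024 +0.88163 +0.45636]
  R  [-0.10283 -0.46829 +0.87757]
t = (-0.10043, +0.16182, +0.88377) m
tr R = 2.746610; θ = arccos((tr R − 1)/2) = 0.508850 rad = 29.155°
axis k = ((R−Rᵀ)₃₂, (R−Rᵀ)₁₃, (R−Rᵀ)₂₁) / (2 sinθ) = (-0.948993, +0.256369, -0.183541)
rvec = θ·k = (-0.482895, +0.130454, -0.093395)

rvec=(-0.4829, 0.1305, -0.0934) tvec=(-0.1004, 0.1618, 0.8838)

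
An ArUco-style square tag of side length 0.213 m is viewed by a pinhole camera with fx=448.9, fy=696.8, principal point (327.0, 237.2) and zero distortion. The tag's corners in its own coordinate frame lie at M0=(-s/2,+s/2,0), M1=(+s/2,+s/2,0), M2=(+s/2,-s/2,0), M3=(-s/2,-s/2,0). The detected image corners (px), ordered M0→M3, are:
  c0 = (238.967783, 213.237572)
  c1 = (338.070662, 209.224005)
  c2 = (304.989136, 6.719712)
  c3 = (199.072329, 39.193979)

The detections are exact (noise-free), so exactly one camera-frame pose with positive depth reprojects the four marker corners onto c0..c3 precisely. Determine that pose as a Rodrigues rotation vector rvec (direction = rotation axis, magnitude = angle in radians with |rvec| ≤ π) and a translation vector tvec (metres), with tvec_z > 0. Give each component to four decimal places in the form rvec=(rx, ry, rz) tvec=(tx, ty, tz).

rvec=(0.4829, 0.5063, -0.1311) tvec=(-0.0995, -0.1233, 0.7536)

Intrinsics K: fx=448.9, fy=696.8, cx=327.0, cy=237.2
Marker side s = 0.213 m; corners in marker frame (Z=0):
  M0 = (-0.1065, +0.1065, 0)
  M1 = (+0.1065, +0.1065, 0)
  M2 = (+0.1065, -0.1065, 0)
  M3 = (-0.1065, -0.1065, 0)
Detected image corners:
  c0 = (238.967783, 213.237572) px
  c1 = (338.070662, 209.224005) px
  c2 = (304.989136, 6.719712) px
  c3 = (199.072329, 39.193979) px
Planar DLT: solve 8×8 A·h = b for H (H[2,2]=1):
  H  [+302.81848 +319.95901 +267.75031]
  H  [-158.67634 +943.15893 +123.20448]
  H  [-0.65681 +0.54586 +1.00000]
B = K⁻¹H; ‖b₁‖=1.326984, ‖b₂‖=1.326984; λ = 2/(‖b₁‖+‖b₂‖) = 0.753589, sign → tz>0 ⇒ λ=+0.753589
r₁ = λ·B[:,0] = (+0.86891,-0.00312,-0.49496); r₂ = λ·B[:,1] = (+0.23748,+0.87999,+0.41135)
r₃ = r₁×r₂ = (+0.43428,-0.47497,+0.76538); SVD([r₁ r₂ r₃]) → R = UVᵀ:
  R  [+0.86891 +0.23748 +0.43428]
  R  [-0.00312 +0.87999 -0.47497]
  R  [-0.49496 +0.41135 +0.76538]
t = (-0.09947, -0.12329, +0.75359) m
tr R = 2.514279; θ = arccos((tr R − 1)/2) = 0.711873 rad = 40.787°
axis k = ((R−Rᵀ)₃₂, (R−Rᵀ)₁₃, (R−Rᵀ)₂₁) / (2 sinθ) = (+0.678395, +0.711244, -0.184152)
rvec = θ·k = (+0.482932, +0.506315, -0.131093)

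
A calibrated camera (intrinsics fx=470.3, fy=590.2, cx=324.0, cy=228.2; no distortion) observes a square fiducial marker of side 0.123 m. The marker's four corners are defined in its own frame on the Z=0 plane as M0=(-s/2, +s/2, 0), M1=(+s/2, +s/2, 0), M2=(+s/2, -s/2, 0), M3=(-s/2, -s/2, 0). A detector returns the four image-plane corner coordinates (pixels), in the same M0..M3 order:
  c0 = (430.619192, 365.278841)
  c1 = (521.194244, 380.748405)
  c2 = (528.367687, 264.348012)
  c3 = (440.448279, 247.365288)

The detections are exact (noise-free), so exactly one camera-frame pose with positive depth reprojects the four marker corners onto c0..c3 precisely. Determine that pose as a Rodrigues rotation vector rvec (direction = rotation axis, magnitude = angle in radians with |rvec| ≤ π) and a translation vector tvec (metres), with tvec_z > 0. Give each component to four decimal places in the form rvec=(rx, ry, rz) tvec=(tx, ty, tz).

Intrinsics K: fx=470.3, fy=590.2, cx=324.0, cy=228.2
Marker side s = 0.123 m; corners in marker frame (Z=0):
  M0 = (-0.0615, +0.0615, 0)
  M1 = (+0.0615, +0.0615, 0)
  M2 = (+0.0615, -0.0615, 0)
  M3 = (-0.0615, -0.0615, 0)
Detected image corners:
  c0 = (430.619192, 365.278841) px
  c1 = (521.194244, 380.748405) px
  c2 = (528.367687, 264.348012) px
  c3 = (440.448279, 247.365288) px
Planar DLT: solve 8×8 A·h = b for H (H[2,2]=1):
  H  [+791.07634 -178.93175 +480.59236]
  H  [+174.99208 +880.47077 +313.67873]
  H  [+0.13671 -0.22890 +1.00000]
B = K⁻¹H; ‖b₁‖=1.612276, ‖b₂‖=1.612276; λ = 2/(‖b₁‖+‖b₂‖) = 0.620241, sign → tz>0 ⇒ λ=+0.620241
r₁ = λ·B[:,0] = (+0.98487,+0.15111,+0.08479); r₂ = λ·B[:,1] = (-0.13817,+0.98018,-0.14197)
r₃ = r₁×r₂ = (-0.10456,+0.12811,+0.98623); SVD([r₁ r₂ r₃]) → R = UVᵀ:
  R  [+0.98487 -0.13817 -0.10456]
  R  [+0.15111 +0.98018 +0.12811]
  R  [+0.08479 -0.14197 +0.98623]
t = (+0.20652, +0.08983, +0.62024) m
tr R = 2.951285; θ = arccos((tr R − 1)/2) = 0.221164 rad = 12.672°
axis k = ((R−Rᵀ)₃₂, (R−Rᵀ)₁₃, (R−Rᵀ)₂₁) / (2 sinθ) = (-0.615591, -0.431600, +0.659370)
rvec = θ·k = (-0.136147, -0.095455, +0.145829)

rvec=(-0.1361, -0.0955, 0.1458) tvec=(0.2065, 0.0898, 0.6202)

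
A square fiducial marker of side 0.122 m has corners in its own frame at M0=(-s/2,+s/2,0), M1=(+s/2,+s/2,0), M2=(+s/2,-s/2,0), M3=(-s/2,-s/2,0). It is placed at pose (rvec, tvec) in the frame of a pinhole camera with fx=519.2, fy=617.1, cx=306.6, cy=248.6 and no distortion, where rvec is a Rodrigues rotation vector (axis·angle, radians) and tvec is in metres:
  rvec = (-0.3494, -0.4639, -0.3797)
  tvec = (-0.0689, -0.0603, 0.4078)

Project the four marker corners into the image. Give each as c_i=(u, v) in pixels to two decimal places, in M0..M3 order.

c0=(173.32, 264.73) c1=(316.01, 214.05) c2=(255.48, 71.08) c3=(114.08, 96.18)

Intrinsics K: fx=519.2, fy=617.1, cx=306.6, cy=248.6
Marker side s = 0.122 m; corners in marker frame (Z=0):
  M0 = (-0.0610, +0.0610, 0)
  M1 = (+0.0610, +0.0610, 0)
  M2 = (+0.0610, -0.0610, 0)
  M3 = (-0.0610, -0.0610, 0)
rvec = (-0.3494, -0.4639, -0.3797), |rvec| = θ = 0.69387 rad = 39.756°
Rodrigues: sinθ=0.63952, 1−cosθ=0.23122; R = I + sinθ·[k]× + (1−cosθ)·[k]×²:
    [+0.82741 +0.42780 -0.36385]
    [-0.27211 +0.87213 +0.40662]
    [+0.49128 -0.23744 +0.83802]
t = (-0.0689, -0.0603, 0.4078) m
M0: Pc = R·M0+t = (-0.09328, +0.00950, +0.36335); u = 519.2·(-0.09328)/0.36335 + 306.6 = 173.3150, v = 617.1·(+0.00950)/0.36335 + 248.6 = 264.7326
M1: Pc = R·M1+t = (+0.00767, -0.02370, +0.42328); u = 519.2·(+0.00767)/0.42328 + 306.6 = 316.0051, v = 617.1·(-0.02370)/0.42328 + 248.6 = 214.0496
M2: Pc = R·M2+t = (-0.04452, -0.13010, +0.45225); u = 519.2·(-0.04452)/0.45225 + 306.6 = 255.4849, v = 617.1·(-0.13010)/0.45225 + 248.6 = 71.0793
M3: Pc = R·M3+t = (-0.14547, -0.09690, +0.39232); u = 519.2·(-0.14547)/0.39232 + 306.6 = 114.0847, v = 617.1·(-0.09690)/0.39232 + 248.6 = 96.1779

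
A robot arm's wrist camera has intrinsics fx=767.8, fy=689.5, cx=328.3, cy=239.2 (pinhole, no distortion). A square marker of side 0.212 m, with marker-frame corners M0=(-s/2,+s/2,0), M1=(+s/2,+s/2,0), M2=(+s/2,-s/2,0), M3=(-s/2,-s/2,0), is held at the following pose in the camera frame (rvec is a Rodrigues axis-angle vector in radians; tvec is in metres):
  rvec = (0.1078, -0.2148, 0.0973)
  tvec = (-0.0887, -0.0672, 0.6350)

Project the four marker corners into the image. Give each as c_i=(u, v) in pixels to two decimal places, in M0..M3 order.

c0=(77.54, 271.02) c1=(331.69, 287.35) c2=(358.86, 65.61) c3=(98.18, 31.72)

Intrinsics K: fx=767.8, fy=689.5, cx=328.3, cy=239.2
Marker side s = 0.212 m; corners in marker frame (Z=0):
  M0 = (-0.1060, +0.1060, 0)
  M1 = (+0.1060, +0.1060, 0)
  M2 = (+0.1060, -0.1060, 0)
  M3 = (-0.1060, -0.1060, 0)
rvec = (0.1078, -0.2148, 0.0973), |rvec| = θ = 0.25928 rad = 14.856°
Rodrigues: sinθ=0.25639, 1−cosθ=0.03343; R = I + sinθ·[k]× + (1−cosθ)·[k]×²:
    [+0.97235 -0.10773 -0.20719]
    [+0.08470 +0.98951 -0.11699]
    [+0.21762 +0.09620 +0.97128]
t = (-0.0887, -0.0672, 0.6350) m
M0: Pc = R·M0+t = (-0.20319, +0.02871, +0.62213); u = 767.8·(-0.20319)/0.62213 + 328.3 = 77.5358, v = 689.5·(+0.02871)/0.62213 + 239.2 = 271.0193
M1: Pc = R·M1+t = (+0.00295, +0.04667, +0.66827); u = 767.8·(+0.00295)/0.66827 + 328.3 = 331.6898, v = 689.5·(+0.04667)/0.66827 + 239.2 = 287.3497
M2: Pc = R·M2+t = (+0.02579, -0.16311, +0.64787); u = 767.8·(+0.02579)/0.64787 + 328.3 = 358.8622, v = 689.5·(-0.16311)/0.64787 + 239.2 = 65.6086
M3: Pc = R·M3+t = (-0.18035, -0.18107, +0.60173); u = 767.8·(-0.18035)/0.60173 + 328.3 = 98.1771, v = 689.5·(-0.18107)/0.60173 + 239.2 = 31.7240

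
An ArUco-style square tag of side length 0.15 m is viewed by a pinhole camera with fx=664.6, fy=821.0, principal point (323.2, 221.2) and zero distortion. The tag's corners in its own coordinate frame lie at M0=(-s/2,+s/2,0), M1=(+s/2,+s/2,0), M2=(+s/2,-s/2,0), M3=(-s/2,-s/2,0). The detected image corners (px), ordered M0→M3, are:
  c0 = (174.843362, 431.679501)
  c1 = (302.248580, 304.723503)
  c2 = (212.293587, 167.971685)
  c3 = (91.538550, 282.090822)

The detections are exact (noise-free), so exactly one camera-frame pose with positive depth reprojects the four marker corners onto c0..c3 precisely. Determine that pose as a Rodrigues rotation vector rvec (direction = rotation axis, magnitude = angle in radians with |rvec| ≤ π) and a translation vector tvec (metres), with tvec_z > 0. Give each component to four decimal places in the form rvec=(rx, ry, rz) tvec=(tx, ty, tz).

rvec=(-0.3498, -0.0071, -0.6843) tvec=(-0.1246, 0.0564, 0.6436)

Intrinsics K: fx=664.6, fy=821.0, cx=323.2, cy=221.2
Marker side s = 0.15 m; corners in marker frame (Z=0):
  M0 = (-0.0750, +0.0750, 0)
  M1 = (+0.0750, +0.0750, 0)
  M2 = (+0.0750, -0.0750, 0)
  M3 = (-0.0750, -0.0750, 0)
Detected image corners:
  c0 = (174.843362, 431.679501) px
  c1 = (302.248580, 304.723503) px
  c2 = (212.293587, 167.971685) px
  c3 = (91.538550, 282.090822) px
Planar DLT: solve 8×8 A·h = b for H (H[2,2]=1):
  H  [+862.89812 +482.59711 +194.51625]
  H  [-746.55060 +809.15932 +293.15181]
  H  [+0.18700 -0.48787 +1.00000]
B = K⁻¹H; ‖b₁‖=1.553670, ‖b₂‖=1.553670; λ = 2/(‖b₁‖+‖b₂‖) = 0.643637, sign → tz>0 ⇒ λ=+0.643637
r₁ = λ·B[:,0] = (+0.77715,-0.61770,+0.12036); r₂ = λ·B[:,1] = (+0.62008,+0.71896,-0.31401)
r₃ = r₁×r₂ = (+0.10743,+0.31866,+0.94176); SVD([r₁ r₂ r₃]) → R = UVᵀ:
  R  [+0.77715 +0.62008 +0.10743]
  R  [-0.61770 +0.71896 +0.31866]
  R  [+0.12036 -0.31401 +0.94176]
t = (-0.12462, +0.05641, +0.64364) m
tr R = 2.437866; θ = arccos((tr R − 1)/2) = 0.768530 rad = 44.034°
axis k = ((R−Rᵀ)₃₂, (R−Rᵀ)₁₃, (R−Rᵀ)₂₁) / (2 sinθ) = (-0.455108, -0.009303, -0.890387)
rvec = θ·k = (-0.349765, -0.007149, -0.684290)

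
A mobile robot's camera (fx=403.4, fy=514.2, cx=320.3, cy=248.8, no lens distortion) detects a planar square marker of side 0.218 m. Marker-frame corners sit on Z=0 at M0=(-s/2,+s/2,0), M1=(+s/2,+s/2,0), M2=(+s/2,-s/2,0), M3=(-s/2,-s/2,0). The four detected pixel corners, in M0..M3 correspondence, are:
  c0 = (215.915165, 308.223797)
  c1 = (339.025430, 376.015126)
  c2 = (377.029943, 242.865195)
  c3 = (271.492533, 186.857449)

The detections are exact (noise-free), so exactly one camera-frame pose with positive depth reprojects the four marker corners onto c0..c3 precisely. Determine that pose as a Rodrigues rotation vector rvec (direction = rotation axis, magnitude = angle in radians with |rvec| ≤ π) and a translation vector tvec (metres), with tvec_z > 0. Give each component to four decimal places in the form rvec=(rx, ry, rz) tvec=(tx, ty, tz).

Intrinsics K: fx=403.4, fy=514.2, cx=320.3, cy=248.8
Marker side s = 0.218 m; corners in marker frame (Z=0):
  M0 = (-0.1090, +0.1090, 0)
  M1 = (+0.1090, +0.1090, 0)
  M2 = (+0.1090, -0.1090, 0)
  M3 = (-0.1090, -0.1090, 0)
Detected image corners:
  c0 = (215.915165, 308.223797) px
  c1 = (339.025430, 376.015126) px
  c2 = (377.029943, 242.865195) px
  c3 = (271.492533, 186.857449) px
Planar DLT: solve 8×8 A·h = b for H (H[2,2]=1):
  H  [+500.67974 -435.47565 +302.31005]
  H  [+262.78836 +379.41480 +273.17643]
  H  [-0.06821 -0.73301 +1.00000]
B = K⁻¹H; ‖b₁‖=1.406584, ‖b₂‖=1.406584; λ = 2/(‖b₁‖+‖b₂‖) = 0.710942, sign → tz>0 ⇒ λ=+0.710942
r₁ = λ·B[:,0] = (+0.92089,+0.38680,-0.04849); r₂ = λ·B[:,1] = (-0.35369,+0.77674,-0.52113)
r₃ = r₁×r₂ = (-0.16391,+0.49705,+0.85210); SVD([r₁ r₂ r₃]) → R = UVᵀ:
  R  [+0.92089 -0.35369 -0.16391]
  R  [+0.38680 +0.77674 +0.49705]
  R  [-0.04849 -0.52113 +0.85210]
t = (-0.03171, +0.03370, +0.71094) m
tr R = 2.549726; θ = arccos((tr R − 1)/2) = 0.684298 rad = 39.207°
axis k = ((R−Rᵀ)₃₂, (R−Rᵀ)₁₃, (R−Rᵀ)₂₁) / (2 sinθ) = (-0.805361, -0.091291, +0.585713)
rvec = θ·k = (-0.551107, -0.062471, +0.400802)

rvec=(-0.5511, -0.0625, 0.4008) tvec=(-0.0317, 0.0337, 0.7109)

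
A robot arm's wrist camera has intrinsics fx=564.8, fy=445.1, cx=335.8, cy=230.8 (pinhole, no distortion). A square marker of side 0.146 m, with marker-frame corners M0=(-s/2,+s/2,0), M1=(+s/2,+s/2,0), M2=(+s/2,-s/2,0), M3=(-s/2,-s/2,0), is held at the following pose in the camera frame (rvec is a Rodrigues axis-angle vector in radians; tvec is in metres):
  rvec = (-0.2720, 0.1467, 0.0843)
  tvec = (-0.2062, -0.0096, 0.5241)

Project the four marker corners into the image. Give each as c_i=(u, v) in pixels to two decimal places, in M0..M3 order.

c0=(23.36, 278.95) c1=(173.65, 289.47) c2=(201.20, 167.98) c3=(60.12, 163.16)

Intrinsics K: fx=564.8, fy=445.1, cx=335.8, cy=230.8
Marker side s = 0.146 m; corners in marker frame (Z=0):
  M0 = (-0.0730, +0.0730, 0)
  M1 = (+0.0730, +0.0730, 0)
  M2 = (+0.0730, -0.0730, 0)
  M3 = (-0.0730, -0.0730, 0)
rvec = (-0.2720, 0.1467, 0.0843), |rvec| = θ = 0.32033 rad = 18.354°
Rodrigues: sinθ=0.31488, 1−cosθ=0.05087; R = I + sinθ·[k]× + (1−cosθ)·[k]×²:
    [+0.98581 -0.10265 +0.13284]
    [+0.06308 +0.95980 +0.27350]
    [-0.15557 -0.26124 +0.95265]
t = (-0.2062, -0.0096, 0.5241) m
M0: Pc = R·M0+t = (-0.28566, +0.05586, +0.51639); u = 564.8·(-0.28566)/0.51639 + 335.8 = 23.3609, v = 445.1·(+0.05586)/0.51639 + 230.8 = 278.9489
M1: Pc = R·M1+t = (-0.14173, +0.06507, +0.49367); u = 564.8·(-0.14173)/0.49367 + 335.8 = 173.6507, v = 445.1·(+0.06507)/0.49367 + 230.8 = 289.4683
M2: Pc = R·M2+t = (-0.12674, -0.07506, +0.53181); u = 564.8·(-0.12674)/0.53181 + 335.8 = 201.1959, v = 445.1·(-0.07506)/0.53181 + 230.8 = 167.9786
M3: Pc = R·M3+t = (-0.27067, -0.08427, +0.55453); u = 564.8·(-0.27067)/0.55453 + 335.8 = 60.1150, v = 445.1·(-0.08427)/0.55453 + 230.8 = 163.1589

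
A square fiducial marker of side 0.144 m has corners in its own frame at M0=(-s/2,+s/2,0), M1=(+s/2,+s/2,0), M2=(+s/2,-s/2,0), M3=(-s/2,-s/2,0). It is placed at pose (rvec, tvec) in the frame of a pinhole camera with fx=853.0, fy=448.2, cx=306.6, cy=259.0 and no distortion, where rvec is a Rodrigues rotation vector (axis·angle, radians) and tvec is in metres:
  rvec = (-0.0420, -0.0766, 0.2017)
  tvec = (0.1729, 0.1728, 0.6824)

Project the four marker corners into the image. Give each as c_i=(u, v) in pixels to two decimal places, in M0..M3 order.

Intrinsics K: fx=853.0, fy=448.2, cx=306.6, cy=259.0
Marker side s = 0.144 m; corners in marker frame (Z=0):
  M0 = (-0.0720, +0.0720, 0)
  M1 = (+0.0720, +0.0720, 0)
  M2 = (+0.0720, -0.0720, 0)
  M3 = (-0.0720, -0.0720, 0)
rvec = (-0.0420, -0.0766, 0.2017), |rvec| = θ = 0.21981 rad = 12.594°
Rodrigues: sinθ=0.21804, 1−cosθ=0.02406; R = I + sinθ·[k]× + (1−cosθ)·[k]×²:
    [+0.97682 -0.19848 -0.08020]
    [+0.20168 +0.97886 +0.03397]
    [+0.07177 -0.04936 +0.99620]
t = (0.1729, 0.1728, 0.6824) m
M0: Pc = R·M0+t = (+0.08828, +0.22876, +0.67368); u = 853.0·(+0.08828)/0.67368 + 306.6 = 418.3768, v = 448.2·(+0.22876)/0.67368 + 259.0 = 411.1924
M1: Pc = R·M1+t = (+0.22894, +0.25780, +0.68401); u = 853.0·(+0.22894)/0.68401 + 306.6 = 592.1006, v = 448.2·(+0.25780)/0.68401 + 259.0 = 427.9230
M2: Pc = R·M2+t = (+0.25752, +0.11684, +0.69112); u = 853.0·(+0.25752)/0.69112 + 306.6 = 624.4398, v = 448.2·(+0.11684)/0.69112 + 259.0 = 334.7741
M3: Pc = R·M3+t = (+0.11686, +0.08780, +0.68079); u = 853.0·(+0.11686)/0.68079 + 306.6 = 453.0205, v = 448.2·(+0.08780)/0.68079 + 259.0 = 316.8042

c0=(418.38, 411.19) c1=(592.10, 427.92) c2=(624.44, 334.77) c3=(453.02, 316.80)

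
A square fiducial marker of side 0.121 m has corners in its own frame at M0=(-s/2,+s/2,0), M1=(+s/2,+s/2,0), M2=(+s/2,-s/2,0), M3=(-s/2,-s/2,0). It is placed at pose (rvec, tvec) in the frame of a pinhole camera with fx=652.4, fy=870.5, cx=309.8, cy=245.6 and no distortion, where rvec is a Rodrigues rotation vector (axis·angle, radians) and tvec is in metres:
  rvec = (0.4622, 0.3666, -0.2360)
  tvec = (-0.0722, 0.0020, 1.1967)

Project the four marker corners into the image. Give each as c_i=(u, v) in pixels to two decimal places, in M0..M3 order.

c0=(252.72, 289.68) c1=(310.36, 279.25) c2=(289.62, 200.91) c3=(230.54, 214.88)

Intrinsics K: fx=652.4, fy=870.5, cx=309.8, cy=245.6
Marker side s = 0.121 m; corners in marker frame (Z=0):
  M0 = (-0.0605, +0.0605, 0)
  M1 = (+0.0605, +0.0605, 0)
  M2 = (+0.0605, -0.0605, 0)
  M3 = (-0.0605, -0.0605, 0)
rvec = (0.4622, 0.3666, -0.2360), |rvec| = θ = 0.63539 rad = 36.405°
Rodrigues: sinθ=0.59349, 1−cosθ=0.19516; R = I + sinθ·[k]× + (1−cosθ)·[k]×²:
    [+0.90811 +0.30235 +0.28970]
    [-0.13853 +0.86981 -0.47354]
    [-0.39516 +0.38990 +0.83176]
t = (-0.0722, 0.0020, 1.1967) m
M0: Pc = R·M0+t = (-0.10885, +0.06300, +1.24420); u = 652.4·(-0.10885)/1.24420 + 309.8 = 252.7247, v = 870.5·(+0.06300)/1.24420 + 245.6 = 289.6809
M1: Pc = R·M1+t = (+0.00103, +0.04624, +1.19638); u = 652.4·(+0.00103)/1.19638 + 309.8 = 310.3631, v = 870.5·(+0.04624)/1.19638 + 245.6 = 279.2464
M2: Pc = R·M2+t = (-0.03555, -0.05900, +1.14920); u = 652.4·(-0.03555)/1.14920 + 309.8 = 289.6176, v = 870.5·(-0.05900)/1.14920 + 245.6 = 200.9053
M3: Pc = R·M3+t = (-0.14543, -0.04224, +1.19702); u = 652.4·(-0.14543)/1.19702 + 309.8 = 230.5362, v = 870.5·(-0.04224)/1.19702 + 245.6 = 214.8803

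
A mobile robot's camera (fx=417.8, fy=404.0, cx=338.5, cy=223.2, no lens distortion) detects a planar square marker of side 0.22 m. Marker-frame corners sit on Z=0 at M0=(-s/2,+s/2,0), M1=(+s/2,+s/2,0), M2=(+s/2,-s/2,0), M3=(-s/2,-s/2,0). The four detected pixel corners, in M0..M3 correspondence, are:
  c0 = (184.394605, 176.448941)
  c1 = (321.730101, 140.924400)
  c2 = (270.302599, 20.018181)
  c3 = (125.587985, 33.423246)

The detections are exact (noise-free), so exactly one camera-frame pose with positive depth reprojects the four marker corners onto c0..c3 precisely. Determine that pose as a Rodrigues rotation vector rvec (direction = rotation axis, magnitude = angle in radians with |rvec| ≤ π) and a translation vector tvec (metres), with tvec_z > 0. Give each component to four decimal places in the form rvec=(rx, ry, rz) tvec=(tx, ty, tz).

rvec=(-0.1277, -0.4718, -0.3727) tvec=(-0.1592, -0.2023, 0.6196)

Intrinsics K: fx=417.8, fy=404.0, cx=338.5, cy=223.2
Marker side s = 0.22 m; corners in marker frame (Z=0):
  M0 = (-0.1100, +0.1100, 0)
  M1 = (+0.1100, +0.1100, 0)
  M2 = (+0.1100, -0.1100, 0)
  M3 = (-0.1100, -0.1100, 0)
Detected image corners:
  c0 = (184.394605, 176.448941) px
  c1 = (321.730101, 140.924400) px
  c2 = (270.302599, 20.018181) px
  c3 = (125.587985, 33.423246) px
Planar DLT: solve 8×8 A·h = b for H (H[2,2]=1):
  H  [+810.59827 +236.54449 +231.16355]
  H  [-41.22532 +590.50911 +91.28688]
  H  [+0.75153 -0.05588 +1.00000]
B = K⁻¹H; ‖b₁‖=1.613885, ‖b₂‖=1.613885; λ = 2/(‖b₁‖+‖b₂‖) = 0.619623, sign → tz>0 ⇒ λ=+0.619623
r₁ = λ·B[:,0] = (+0.82489,-0.32050,+0.46566); r₂ = λ·B[:,1] = (+0.37886,+0.92480,-0.03462)
r₃ = r₁×r₂ = (-0.41955,+0.20498,+0.88428); SVD([r₁ r₂ r₃]) → R = UVᵀ:
  R  [+0.82489 +0.37886 -0.41955]
  R  [-0.32050 +0.92480 +0.20498]
  R  [+0.46566 -0.03462 +0.88428]
t = (-0.15919, -0.20232, +0.61962) m
tr R = 2.633977; θ = arccos((tr R − 1)/2) = 0.614627 rad = 35.216°
axis k = ((R−Rᵀ)₃₂, (R−Rᵀ)₁₃, (R−Rᵀ)₂₁) / (2 sinθ) = (-0.207758, -0.767544, -0.606394)
rvec = θ·k = (-0.127694, -0.471753, -0.372706)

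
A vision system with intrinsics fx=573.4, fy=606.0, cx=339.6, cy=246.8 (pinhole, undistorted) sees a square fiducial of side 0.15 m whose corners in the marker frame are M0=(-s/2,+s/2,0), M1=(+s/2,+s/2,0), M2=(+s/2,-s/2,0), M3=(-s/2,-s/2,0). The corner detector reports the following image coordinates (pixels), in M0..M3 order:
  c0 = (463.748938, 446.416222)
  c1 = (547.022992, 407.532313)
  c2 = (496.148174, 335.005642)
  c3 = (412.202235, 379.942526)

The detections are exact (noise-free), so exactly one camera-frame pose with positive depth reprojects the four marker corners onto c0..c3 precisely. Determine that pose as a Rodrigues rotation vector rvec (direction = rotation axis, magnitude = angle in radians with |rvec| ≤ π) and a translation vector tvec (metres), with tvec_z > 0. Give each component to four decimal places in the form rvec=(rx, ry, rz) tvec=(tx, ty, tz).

Intrinsics K: fx=573.4, fy=606.0, cx=339.6, cy=246.8
Marker side s = 0.15 m; corners in marker frame (Z=0):
  M0 = (-0.0750, +0.0750, 0)
  M1 = (+0.0750, +0.0750, 0)
  M2 = (+0.0750, -0.0750, 0)
  M3 = (-0.0750, -0.0750, 0)
Detected image corners:
  c0 = (463.748938, 446.416222) px
  c1 = (547.022992, 407.532313) px
  c2 = (496.148174, 335.005642) px
  c3 = (412.202235, 379.942526) px
Planar DLT: solve 8×8 A·h = b for H (H[2,2]=1):
  H  [+365.23662 +484.84406 +479.09899]
  H  [-436.00437 +579.93608 +393.63231]
  H  [-0.40042 +0.29883 +1.00000]
B = K⁻¹H; ‖b₁‖=1.110856, ‖b₂‖=1.110856; λ = 2/(‖b₁‖+‖b₂‖) = 0.900206, sign → tz>0 ⇒ λ=+0.900206
r₁ = λ·B[:,0] = (+0.78689,-0.50088,-0.36046); r₂ = λ·B[:,1] = (+0.60186,+0.75193,+0.26901)
r₃ = r₁×r₂ = (+0.13630,-0.42862,+0.89314); SVD([r₁ r₂ r₃]) → R = UVᵀ:
  R  [+0.78689 +0.60186 +0.13630]
  R  [-0.50088 +0.75193 -0.42862]
  R  [-0.36046 +0.26901 +0.89314]
t = (+0.21901, +0.21812, +0.90021) m
tr R = 2.431962; θ = arccos((tr R − 1)/2) = 0.772768 rad = 44.276°
axis k = ((R−Rᵀ)₃₂, (R−Rᵀ)₁₃, (R−Rᵀ)₂₁) / (2 sinθ) = (+0.499649, +0.355785, -0.789790)
rvec = θ·k = (+0.386113, +0.274939, -0.610325)

rvec=(0.3861, 0.2749, -0.6103) tvec=(0.2190, 0.2181, 0.9002)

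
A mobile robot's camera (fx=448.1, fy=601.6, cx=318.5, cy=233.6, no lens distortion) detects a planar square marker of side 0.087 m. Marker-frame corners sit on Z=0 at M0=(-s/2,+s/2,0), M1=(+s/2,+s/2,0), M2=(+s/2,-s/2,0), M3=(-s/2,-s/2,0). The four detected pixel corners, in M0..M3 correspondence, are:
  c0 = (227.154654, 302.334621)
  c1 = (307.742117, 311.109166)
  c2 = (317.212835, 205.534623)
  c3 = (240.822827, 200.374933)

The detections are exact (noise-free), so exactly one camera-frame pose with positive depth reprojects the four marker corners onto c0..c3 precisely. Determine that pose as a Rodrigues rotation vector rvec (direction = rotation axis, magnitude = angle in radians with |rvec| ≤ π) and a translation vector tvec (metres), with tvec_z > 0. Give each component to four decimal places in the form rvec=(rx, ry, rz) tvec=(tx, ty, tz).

rvec=(-0.3354, 0.1604, 0.0861) tvec=(-0.0490, 0.0157, 0.4804)

Intrinsics K: fx=448.1, fy=601.6, cx=318.5, cy=233.6
Marker side s = 0.087 m; corners in marker frame (Z=0):
  M0 = (-0.0435, +0.0435, 0)
  M1 = (+0.0435, +0.0435, 0)
  M2 = (+0.0435, -0.0435, 0)
  M3 = (-0.0435, -0.0435, 0)
Detected image corners:
  c0 = (227.154654, 302.334621) px
  c1 = (307.742117, 311.109166) px
  c2 = (317.212835, 205.534623) px
  c3 = (240.822827, 200.374933) px
Planar DLT: solve 8×8 A·h = b for H (H[2,2]=1):
  H  [+804.30078 -315.63315 +272.79388]
  H  [-11.14798 +1022.39767 +253.27881]
  H  [-0.35563 -0.66711 +1.00000]
B = K⁻¹H; ‖b₁‖=2.081772, ‖b₂‖=2.081772; λ = 2/(‖b₁‖+‖b₂‖) = 0.480360, sign → tz>0 ⇒ λ=+0.480360
r₁ = λ·B[:,0] = (+0.98363,+0.05743,-0.17083); r₂ = λ·B[:,1] = (-0.11058,+0.94079,-0.32046)
r₃ = r₁×r₂ = (+0.14231,+0.33410,+0.93173); SVD([r₁ r₂ r₃]) → R = UVᵀ:
  R  [+0.98363 -0.11058 +0.14231]
  R  [+0.05743 +0.94079 +0.33410]
  R  [-0.17083 -0.32046 +0.93173]
t = (-0.04900, +0.01571, +0.48036) m
tr R = 2.856145; θ = arccos((tr R − 1)/2) = 0.381593 rad = 21.864°
axis k = ((R−Rᵀ)₃₂, (R−Rᵀ)₁₃, (R−Rᵀ)₂₁) / (2 sinθ) = (-0.878834, +0.420432, +0.225584)
rvec = θ·k = (-0.335357, +0.160434, +0.086081)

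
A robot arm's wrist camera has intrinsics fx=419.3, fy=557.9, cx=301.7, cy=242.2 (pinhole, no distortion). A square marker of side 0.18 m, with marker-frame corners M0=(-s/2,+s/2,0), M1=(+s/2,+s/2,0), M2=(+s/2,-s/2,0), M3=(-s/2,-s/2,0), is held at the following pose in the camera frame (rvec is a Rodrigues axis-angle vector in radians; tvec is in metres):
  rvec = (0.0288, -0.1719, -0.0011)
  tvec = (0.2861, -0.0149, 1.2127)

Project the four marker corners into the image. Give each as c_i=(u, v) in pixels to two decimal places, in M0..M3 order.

c0=(370.65, 277.25) c1=(429.35, 276.08) c2=(429.97, 194.32) c3=(371.03, 193.38)

Intrinsics K: fx=419.3, fy=557.9, cx=301.7, cy=242.2
Marker side s = 0.18 m; corners in marker frame (Z=0):
  M0 = (-0.0900, +0.0900, 0)
  M1 = (+0.0900, +0.0900, 0)
  M2 = (+0.0900, -0.0900, 0)
  M3 = (-0.0900, -0.0900, 0)
rvec = (0.0288, -0.1719, -0.0011), |rvec| = θ = 0.17430 rad = 9.987°
Rodrigues: sinθ=0.17342, 1−cosθ=0.01515; R = I + sinθ·[k]× + (1−cosθ)·[k]×²:
    [+0.98526 -0.00137 -0.17105]
    [-0.00356 +0.99959 -0.02856]
    [+0.17102 +0.02875 +0.98485]
t = (0.2861, -0.0149, 1.2127) m
M0: Pc = R·M0+t = (+0.19730, +0.07538, +1.19990); u = 419.3·(+0.19730)/1.19990 + 301.7 = 370.6468, v = 557.9·(+0.07538)/1.19990 + 242.2 = 277.2501
M1: Pc = R·M1+t = (+0.37465, +0.07474, +1.23068); u = 419.3·(+0.37465)/1.23068 + 301.7 = 429.3456, v = 557.9·(+0.07474)/1.23068 + 242.2 = 276.0826
M2: Pc = R·M2+t = (+0.37490, -0.10518, +1.22550); u = 419.3·(+0.37490)/1.22550 + 301.7 = 429.9692, v = 557.9·(-0.10518)/1.22550 + 242.2 = 194.3162
M3: Pc = R·M3+t = (+0.19755, -0.10454, +1.19472); u = 419.3·(+0.19755)/1.19472 + 301.7 = 371.0323, v = 557.9·(-0.10454)/1.19472 + 242.2 = 193.3819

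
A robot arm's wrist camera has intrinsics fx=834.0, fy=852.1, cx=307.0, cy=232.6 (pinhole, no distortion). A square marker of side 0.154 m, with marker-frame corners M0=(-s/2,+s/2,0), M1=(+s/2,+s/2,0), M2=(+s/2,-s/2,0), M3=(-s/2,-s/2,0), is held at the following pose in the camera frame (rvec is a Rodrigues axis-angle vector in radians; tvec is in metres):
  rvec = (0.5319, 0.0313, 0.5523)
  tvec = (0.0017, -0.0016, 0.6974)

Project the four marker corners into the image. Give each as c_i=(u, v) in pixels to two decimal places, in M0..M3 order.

c0=(189.97, 249.92) c1=(340.22, 339.09) c2=(438.47, 209.69) c3=(273.41, 106.79)

Intrinsics K: fx=834.0, fy=852.1, cx=307.0, cy=232.6
Marker side s = 0.154 m; corners in marker frame (Z=0):
  M0 = (-0.0770, +0.0770, 0)
  M1 = (+0.0770, +0.0770, 0)
  M2 = (+0.0770, -0.0770, 0)
  M3 = (-0.0770, -0.0770, 0)
rvec = (0.5319, 0.0313, 0.5523), |rvec| = θ = 0.76742 rad = 43.970°
Rodrigues: sinθ=0.69428, 1−cosθ=0.28030; R = I + sinθ·[k]× + (1−cosθ)·[k]×²:
    [+0.85436 -0.49174 +0.16813]
    [+0.50759 +0.72017 -0.47298]
    [+0.11150 +0.48943 +0.86488]
t = (0.0017, -0.0016, 0.6974) m
M0: Pc = R·M0+t = (-0.10195, +0.01477, +0.72650); u = 834.0·(-0.10195)/0.72650 + 307.0 = 189.9654, v = 852.1·(+0.01477)/0.72650 + 232.6 = 249.9223
M1: Pc = R·M1+t = (+0.02962, +0.09294, +0.74367); u = 834.0·(+0.02962)/0.74367 + 307.0 = 340.2194, v = 852.1·(+0.09294)/0.74367 + 232.6 = 339.0877
M2: Pc = R·M2+t = (+0.10535, -0.01797, +0.66830); u = 834.0·(+0.10535)/0.66830 + 307.0 = 438.4701, v = 852.1·(-0.01797)/0.66830 + 232.6 = 209.6890
M3: Pc = R·M3+t = (-0.02622, -0.09614, +0.65113); u = 834.0·(-0.02622)/0.65113 + 307.0 = 273.4141, v = 852.1·(-0.09614)/0.65113 + 232.6 = 106.7897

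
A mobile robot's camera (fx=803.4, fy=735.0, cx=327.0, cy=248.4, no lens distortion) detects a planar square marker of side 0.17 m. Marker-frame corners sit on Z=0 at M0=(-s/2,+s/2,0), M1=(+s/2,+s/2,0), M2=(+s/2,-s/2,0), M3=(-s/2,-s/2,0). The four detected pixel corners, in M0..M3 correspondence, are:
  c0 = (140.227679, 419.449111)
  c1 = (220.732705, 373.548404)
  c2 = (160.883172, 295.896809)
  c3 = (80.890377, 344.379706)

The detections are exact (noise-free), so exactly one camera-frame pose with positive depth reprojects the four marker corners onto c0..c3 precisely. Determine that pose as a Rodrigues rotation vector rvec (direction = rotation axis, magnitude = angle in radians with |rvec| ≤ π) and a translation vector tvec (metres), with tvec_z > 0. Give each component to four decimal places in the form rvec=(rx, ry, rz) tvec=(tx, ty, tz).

rvec=(0.1574, 0.1683, -0.5806) tvec=(-0.2915, 0.1992, 1.3256)

Intrinsics K: fx=803.4, fy=735.0, cx=327.0, cy=248.4
Marker side s = 0.17 m; corners in marker frame (Z=0):
  M0 = (-0.0850, +0.0850, 0)
  M1 = (+0.0850, +0.0850, 0)
  M2 = (+0.0850, -0.0850, 0)
  M3 = (-0.0850, -0.0850, 0)
Detected image corners:
  c0 = (140.227679, 419.449111) px
  c1 = (220.732705, 373.548404) px
  c2 = (160.883172, 295.896809) px
  c3 = (80.890377, 344.379706) px
Planar DLT: solve 8×8 A·h = b for H (H[2,2]=1):
  H  [+449.12081 +361.90863 +150.35548]
  H  [-332.10341 +476.13895 +358.86893]
  H  [-0.15225 +0.07551 +1.00000]
B = K⁻¹H; ‖b₁‖=0.754402, ‖b₂‖=0.754402; λ = 2/(‖b₁‖+‖b₂‖) = 1.325553, sign → tz>0 ⇒ λ=+1.325553
r₁ = λ·B[:,0] = (+0.82316,-0.53074,-0.20181); r₂ = λ·B[:,1] = (+0.55638,+0.82488,+0.10010)
r₃ = r₁×r₂ = (+0.11335,-0.19468,+0.97430); SVD([r₁ r₂ r₃]) → R = UVᵀ:
  R  [+0.82316 +0.55638 +0.11335]
  R  [-0.53074 +0.82488 -0.19468]
  R  [-0.20181 +0.10010 +0.97430]
t = (-0.29145, +0.19923, +1.32555) m
tr R = 2.622331; θ = arccos((tr R − 1)/2) = 0.624654 rad = 35.790°
axis k = ((R−Rᵀ)₃₂, (R−Rᵀ)₁₃, (R−Rᵀ)₂₁) / (2 sinθ) = (+0.252026, +0.269451, -0.929451)
rvec = θ·k = (+0.157429, +0.168314, -0.580586)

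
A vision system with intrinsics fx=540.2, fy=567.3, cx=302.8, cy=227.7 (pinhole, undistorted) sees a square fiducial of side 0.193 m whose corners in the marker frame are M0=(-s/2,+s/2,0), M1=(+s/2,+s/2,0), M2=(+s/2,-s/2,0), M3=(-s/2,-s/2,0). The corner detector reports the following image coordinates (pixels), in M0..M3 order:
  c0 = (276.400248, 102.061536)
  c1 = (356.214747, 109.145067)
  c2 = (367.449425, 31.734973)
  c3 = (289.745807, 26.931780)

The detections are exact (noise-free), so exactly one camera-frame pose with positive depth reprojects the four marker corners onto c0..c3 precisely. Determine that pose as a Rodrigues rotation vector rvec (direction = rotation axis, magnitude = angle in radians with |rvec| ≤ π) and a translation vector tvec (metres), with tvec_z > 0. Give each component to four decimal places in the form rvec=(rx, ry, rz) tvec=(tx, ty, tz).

Intrinsics K: fx=540.2, fy=567.3, cx=302.8, cy=227.7
Marker side s = 0.193 m; corners in marker frame (Z=0):
  M0 = (-0.0965, +0.0965, 0)
  M1 = (+0.0965, +0.0965, 0)
  M2 = (+0.0965, -0.0965, 0)
  M3 = (-0.0965, -0.0965, 0)
Detected image corners:
  c0 = (276.400248, 102.061536) px
  c1 = (356.214747, 109.145067) px
  c2 = (367.449425, 31.734973) px
  c3 = (289.745807, 26.931780) px
Planar DLT: solve 8×8 A·h = b for H (H[2,2]=1):
  H  [+362.08844 -115.69650 +322.00709]
  H  [+21.09795 +384.23172 +66.83472]
  H  [-0.14236 -0.16108 +1.00000]
B = K⁻¹H; ‖b₁‖=0.769279, ‖b₂‖=0.769279; λ = 2/(‖b₁‖+‖b₂‖) = 1.299918, sign → tz>0 ⇒ λ=+1.299918
r₁ = λ·B[:,0] = (+0.97505,+0.12262,-0.18506); r₂ = λ·B[:,1] = (-0.16103,+0.96448,-0.20940)
r₃ = r₁×r₂ = (+0.15281,+0.23397,+0.96016); SVD([r₁ r₂ r₃]) → R = UVᵀ:
  R  [+0.97505 -0.16103 +0.15281]
  R  [+0.12262 +0.96448 +0.23397]
  R  [-0.18506 -0.20940 +0.96016]
t = (+0.04622, -0.36861, +1.29992) m
tr R = 2.899687; θ = arccos((tr R − 1)/2) = 0.318061 rad = 18.224°
axis k = ((R−Rᵀ)₃₂, (R−Rᵀ)₁₃, (R−Rᵀ)₂₁) / (2 sinθ) = (-0.708878, +0.540194, +0.453522)
rvec = θ·k = (-0.225466, +0.171815, +0.144248)

rvec=(-0.2255, 0.1718, 0.1442) tvec=(0.0462, -0.3686, 1.2999)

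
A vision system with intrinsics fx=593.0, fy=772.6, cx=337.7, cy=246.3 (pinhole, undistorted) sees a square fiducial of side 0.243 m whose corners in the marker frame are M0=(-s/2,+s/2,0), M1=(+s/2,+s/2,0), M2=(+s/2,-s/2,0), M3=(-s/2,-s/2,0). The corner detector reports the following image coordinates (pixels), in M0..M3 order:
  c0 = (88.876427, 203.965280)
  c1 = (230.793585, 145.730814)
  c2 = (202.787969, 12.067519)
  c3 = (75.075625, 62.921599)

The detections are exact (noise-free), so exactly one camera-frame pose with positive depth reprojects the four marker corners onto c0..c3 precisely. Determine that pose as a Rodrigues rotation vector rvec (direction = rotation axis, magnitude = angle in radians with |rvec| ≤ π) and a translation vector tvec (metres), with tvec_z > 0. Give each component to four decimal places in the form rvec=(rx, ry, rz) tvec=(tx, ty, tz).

rvec=(-0.4776, 0.0279, -0.3190) tvec=(-0.3289, -0.1928, 1.0347)

Intrinsics K: fx=593.0, fy=772.6, cx=337.7, cy=246.3
Marker side s = 0.243 m; corners in marker frame (Z=0):
  M0 = (-0.1215, +0.1215, 0)
  M1 = (+0.1215, +0.1215, 0)
  M2 = (+0.1215, -0.1215, 0)
  M3 = (-0.1215, -0.1215, 0)
Detected image corners:
  c0 = (88.876427, 203.965280) px
  c1 = (230.793585, 145.730814) px
  c2 = (202.787969, 12.067519) px
  c3 = (75.075625, 62.921599) px
Planar DLT: solve 8×8 A·h = b for H (H[2,2]=1):
  H  [+560.11413 +20.34441 +149.20124]
  H  [-218.75463 +518.36064 +102.34084]
  H  [+0.04610 -0.44075 +1.00000]
B = K⁻¹H; ‖b₁‖=0.966484, ‖b₂‖=0.966484; λ = 2/(‖b₁‖+‖b₂‖) = 1.034678, sign → tz>0 ⇒ λ=+1.034678
r₁ = λ·B[:,0] = (+0.95014,-0.30816,+0.04770); r₂ = λ·B[:,1] = (+0.29520,+0.83958,-0.45603)
r₃ = r₁×r₂ = (+0.10049,+0.44737,+0.88868); SVD([r₁ r₂ r₃]) → R = UVᵀ:
  R  [+0.95014 +0.29520 +0.10049]
  R  [-0.30816 +0.83958 +0.44737]
  R  [+0.04770 -0.45603 +0.88868]
t = (-0.32890, -0.19279, +1.03468) m
tr R = 2.678397; θ = arccos((tr R − 1)/2) = 0.574988 rad = 32.944°
axis k = ((R−Rᵀ)₃₂, (R−Rᵀ)₁₃, (R−Rᵀ)₂₁) / (2 sinθ) = (-0.830606, +0.048540, -0.554740)
rvec = θ·k = (-0.477589, +0.027910, -0.318969)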